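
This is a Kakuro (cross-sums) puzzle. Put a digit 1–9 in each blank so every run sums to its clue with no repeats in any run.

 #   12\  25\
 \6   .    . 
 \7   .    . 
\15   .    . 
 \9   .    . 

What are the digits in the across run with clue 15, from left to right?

6 9

Only 6 fits R3C1 under both its across sum 15 and down sum 12.
R3C2 = 15 − 6 = 9 completes the 15 across.
Nothing is forced directly, so branch on R1C1, whose candidates are 1 or 2. If R1C1 = 2: that forces R1C2 = 4, R2C2 = 5, R4C2 = 7, after which R2C1 would have to be in {2} for the 7 across but in {1,3} for the 12 down — contradiction. So R1C1 = 1.
R1C2 = 6 − 1 = 5 completes the 6 across.
No cell is forced outright now. R2C1 can only be 2 or 3 (the digits allowed by both its 7 across and its 12 down). If R2C1 = 2: then R2C2 would have to be in {5} for the 7 across but in {3,4,7,8} for the 25 down — contradiction. So R2C1 = 3.
R2C2 = 7 − 3 = 4 completes the 7 across.
R4C1 = 12 − 10 = 2 completes the 12 down.
R4C2 = 9 − 2 = 7 completes the 9 across.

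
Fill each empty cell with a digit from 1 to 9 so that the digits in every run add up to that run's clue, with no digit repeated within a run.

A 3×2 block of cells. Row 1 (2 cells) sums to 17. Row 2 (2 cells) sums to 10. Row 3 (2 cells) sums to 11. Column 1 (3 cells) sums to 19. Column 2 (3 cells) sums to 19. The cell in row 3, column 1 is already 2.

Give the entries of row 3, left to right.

2 9

17 in 2 cells must be {8,9}.
(3,2) = 11 − 2 = 9 completes the 11 across.
Given what's placed, (1,2) must be 8 to fit the 17 across and 19 down.
(2,2) = 19 − 17 = 2 completes the 19 down.
(1,1) = 17 − 8 = 9 completes the 17 across.
(2,1) = 10 − 2 = 8 completes the 10 across.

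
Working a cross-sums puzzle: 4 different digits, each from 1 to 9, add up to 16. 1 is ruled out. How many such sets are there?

4 distinct digits from 1–9 sum between 10 and 30.
Dropping sets that contain 1.
Enumerating: {2,3,4,7}, {2,3,5,6}.

2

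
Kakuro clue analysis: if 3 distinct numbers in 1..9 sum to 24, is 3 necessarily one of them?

The only way to make 24 from 3 distinct digits is {7,8,9}, which does not contain 3.

No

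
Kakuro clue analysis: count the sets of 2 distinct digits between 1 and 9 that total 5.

2

2 distinct digits from 1–9 sum between 3 and 17.
Enumerating: {1,4}, {2,3}.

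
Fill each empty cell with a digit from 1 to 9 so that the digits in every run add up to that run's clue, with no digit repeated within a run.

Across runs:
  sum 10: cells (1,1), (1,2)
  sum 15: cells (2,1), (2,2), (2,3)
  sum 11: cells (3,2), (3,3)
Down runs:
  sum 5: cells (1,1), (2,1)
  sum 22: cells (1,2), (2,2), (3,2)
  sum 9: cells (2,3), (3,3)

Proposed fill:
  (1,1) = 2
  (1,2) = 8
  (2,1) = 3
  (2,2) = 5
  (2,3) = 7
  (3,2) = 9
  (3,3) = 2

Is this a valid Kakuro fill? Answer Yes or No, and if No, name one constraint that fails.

Yes

Across: 2+8=10; 3+5+7=15; 9+2=11. Down: 2+3=5; 8+5+9=22; 7+2=9. No digit repeats within any run.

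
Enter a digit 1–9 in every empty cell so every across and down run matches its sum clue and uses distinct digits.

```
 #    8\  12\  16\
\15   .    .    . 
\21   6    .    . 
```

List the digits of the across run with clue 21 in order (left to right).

16 in 2 cells must be {7,9}.
R1C1 = 8 − 6 = 2 completes the 8 down.
Given what's placed, R2C3 must be 7 to fit the 21 across and 16 down.
R1C3 = 16 − 7 = 9 completes the 16 down.
R2C2 = 21 − 13 = 8 completes the 21 across.
R1C2 = 15 − 11 = 4 completes the 15 across.

6 8 7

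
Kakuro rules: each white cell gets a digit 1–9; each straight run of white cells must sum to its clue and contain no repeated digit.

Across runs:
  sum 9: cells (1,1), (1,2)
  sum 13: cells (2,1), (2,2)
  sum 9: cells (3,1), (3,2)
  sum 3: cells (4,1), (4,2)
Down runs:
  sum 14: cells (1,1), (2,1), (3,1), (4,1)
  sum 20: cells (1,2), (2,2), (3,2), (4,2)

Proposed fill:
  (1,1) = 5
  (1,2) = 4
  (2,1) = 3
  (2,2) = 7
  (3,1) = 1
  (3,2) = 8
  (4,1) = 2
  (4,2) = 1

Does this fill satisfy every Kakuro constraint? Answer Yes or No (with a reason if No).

No — the across run (2,1)–(2,2) sums to 10, not 13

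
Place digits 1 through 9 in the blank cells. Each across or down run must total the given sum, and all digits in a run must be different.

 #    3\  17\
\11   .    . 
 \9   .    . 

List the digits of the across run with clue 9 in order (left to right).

3 in 2 cells must be {1,2}; 17 in 2 cells must be {8,9}.
The 11 across and the 3 down share only 2, so R1C1 = 2.
R1C2 = 11 − 2 = 9 completes the 11 across.
R2C1 = 3 − 2 = 1 completes the 3 down.
R2C2 = 9 − 1 = 8 completes the 9 across.

1 8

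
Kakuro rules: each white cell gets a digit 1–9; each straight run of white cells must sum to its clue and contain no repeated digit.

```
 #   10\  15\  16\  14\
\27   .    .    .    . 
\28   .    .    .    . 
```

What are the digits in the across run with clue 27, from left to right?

6 7 9 5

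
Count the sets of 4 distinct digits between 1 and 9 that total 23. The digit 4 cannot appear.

4 distinct digits from 1–9 sum between 10 and 30.
Dropping sets that contain 4.
Enumerating: {1,5,8,9}, {1,6,7,9}, {2,5,7,9}, {2,6,7,8}, {3,5,6,9}, {3,5,7,8}.

6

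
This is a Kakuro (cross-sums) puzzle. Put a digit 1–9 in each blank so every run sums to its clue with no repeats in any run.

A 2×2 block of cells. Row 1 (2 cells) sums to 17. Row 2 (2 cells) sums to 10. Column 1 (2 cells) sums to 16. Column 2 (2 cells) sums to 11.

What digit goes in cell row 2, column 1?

7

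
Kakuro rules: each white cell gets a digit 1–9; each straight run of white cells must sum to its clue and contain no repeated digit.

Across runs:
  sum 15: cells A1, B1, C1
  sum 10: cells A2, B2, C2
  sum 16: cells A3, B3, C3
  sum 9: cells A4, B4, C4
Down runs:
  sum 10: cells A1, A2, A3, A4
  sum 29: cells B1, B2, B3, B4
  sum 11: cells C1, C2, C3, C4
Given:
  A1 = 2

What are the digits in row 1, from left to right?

10 in 4 cells must be {1,2,3,4}; 29 in 4 cells must be {5,7,8,9}; 11 in 4 cells must be {1,2,3,5}.
C1 = 5: the only remaining digit allowed by both the 15 across and the 11 down.
The 9 across and the 29 down share only 5, so B4 = 5.
B1 = 15 − 7 = 8 completes the 15 across.

2 8 5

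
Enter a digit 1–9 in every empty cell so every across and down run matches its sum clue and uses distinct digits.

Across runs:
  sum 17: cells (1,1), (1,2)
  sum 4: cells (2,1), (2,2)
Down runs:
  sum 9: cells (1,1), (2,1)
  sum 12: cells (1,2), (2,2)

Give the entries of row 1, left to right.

17 in 2 cells must be {8,9}; 4 in 2 cells must be {1,3}.
The 17 across and the 9 down share only 8, so (1,1) = 8.
(1,2) = 17 − 8 = 9 completes the 17 across.
(2,1) = 9 − 8 = 1 completes the 9 down.
(2,2) = 4 − 1 = 3 completes the 4 across.

8 9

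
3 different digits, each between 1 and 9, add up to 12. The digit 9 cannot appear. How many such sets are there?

3 distinct digits from 1–9 sum between 6 and 24.
Dropping sets that contain 9.
Enumerating: {1,3,8}, {1,4,7}, {1,5,6}, {2,3,7}, {2,4,6}, {3,4,5}.

6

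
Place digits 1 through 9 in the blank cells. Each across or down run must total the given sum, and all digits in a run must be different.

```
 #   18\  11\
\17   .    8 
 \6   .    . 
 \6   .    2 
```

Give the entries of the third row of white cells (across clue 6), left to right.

4 2

17 in 2 cells must be {8,9}.
R1C1 = 17 − 8 = 9 completes the 17 across.
R2C2 = 11 − 10 = 1 completes the 11 down.
R3C1 = 6 − 2 = 4 completes the 6 across.
R2C1 = 6 − 1 = 5 completes the 6 across.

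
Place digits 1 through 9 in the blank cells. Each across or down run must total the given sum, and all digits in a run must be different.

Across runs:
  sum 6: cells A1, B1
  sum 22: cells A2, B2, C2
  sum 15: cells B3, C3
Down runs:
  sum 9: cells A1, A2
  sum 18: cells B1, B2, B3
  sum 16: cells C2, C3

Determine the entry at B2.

6

16 in 2 cells must be {7,9}.
Nothing is forced directly, so branch on C2, whose candidates are 7 or 9. If C2 = 7: that forces A2 = 6, B2 = 9, C3 = 9, after which A1 would have to be in {1,2,4,5} for the 6 across but in {3} for the 9 down — contradiction. So C2 = 9.
C3 = 16 − 9 = 7 completes the 16 down.
B3 = 15 − 7 = 8 completes the 15 across.
No cell is forced outright now. B2 can only be 6 or 7 (the digits allowed by both its 22 across and its 18 down). If B2 = 7: then B1 would have to be in {1,2,4,5} for the 6 across but in {3} for the 18 down — contradiction. So B2 = 6.
B1 = 18 − 14 = 4 completes the 18 down.
A2 = 22 − 15 = 7 completes the 22 across.
A1 = 6 − 4 = 2 completes the 6 across.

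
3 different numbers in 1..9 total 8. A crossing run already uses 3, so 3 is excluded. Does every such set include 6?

The only way to make 8 from 3 distinct digits under that restriction is {1,2,5}, which does not contain 6.

No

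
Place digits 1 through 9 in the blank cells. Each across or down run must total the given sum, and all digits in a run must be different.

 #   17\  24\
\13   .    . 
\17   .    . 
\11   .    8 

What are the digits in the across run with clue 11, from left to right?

3, 8

17 in 2 cells must be {8,9}; 24 in 3 cells must be {7,8,9}.
Given what's placed, R2C2 must be 9 to fit the 17 across and 24 down.
R3C1 = 11 − 8 = 3 completes the 11 across.
R1C2 = 24 − 17 = 7 completes the 24 down.
R2C1 = 17 − 9 = 8 completes the 17 across.
R1C1 = 13 − 7 = 6 completes the 13 across.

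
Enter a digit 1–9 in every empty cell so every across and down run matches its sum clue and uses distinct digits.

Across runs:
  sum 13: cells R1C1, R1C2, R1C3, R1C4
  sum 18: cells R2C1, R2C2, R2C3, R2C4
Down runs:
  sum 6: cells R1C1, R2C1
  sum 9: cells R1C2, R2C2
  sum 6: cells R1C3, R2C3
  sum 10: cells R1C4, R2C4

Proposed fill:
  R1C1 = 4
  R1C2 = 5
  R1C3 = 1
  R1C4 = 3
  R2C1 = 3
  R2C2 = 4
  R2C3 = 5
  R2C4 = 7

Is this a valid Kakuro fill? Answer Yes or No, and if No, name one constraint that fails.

No — the down run R1C1–R2C1 sums to 7, not 6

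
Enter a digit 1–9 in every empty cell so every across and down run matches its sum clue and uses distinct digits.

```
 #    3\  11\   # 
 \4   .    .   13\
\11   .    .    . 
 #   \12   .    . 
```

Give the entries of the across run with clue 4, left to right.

1, 3

4 in 2 cells must be {1,3}; 3 in 2 cells must be {1,2}.
The 4 across and the 3 down share only 1, so R1C1 = 1.
R1C2 = 4 − 1 = 3 completes the 4 across.
R2C1 = 3 − 1 = 2 completes the 3 down.
R3C2 = 7: the only remaining digit allowed by both the 12 across and the 11 down.
R3C3 = 12 − 7 = 5 completes the 12 across.
R2C2 = 11 − 10 = 1 completes the 11 down.
R2C3 = 11 − 3 = 8 completes the 11 across.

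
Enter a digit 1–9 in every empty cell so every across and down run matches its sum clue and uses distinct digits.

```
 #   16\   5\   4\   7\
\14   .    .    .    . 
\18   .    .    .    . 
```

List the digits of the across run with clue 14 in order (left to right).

16 in 2 cells must be {7,9}; 4 in 2 cells must be {1,3}.
Only 7 fits R1C1 under both its across sum 14 and down sum 16.
Given what's placed, R1C3 must be 1 to fit the 14 across and 4 down.
R2C1 = 16 − 7 = 9 completes the 16 down.
R2C3 = 4 − 1 = 3 completes the 4 down.
No cell is forced outright now. R1C2 can only be 2 or 4 (the digits allowed by both its 14 across and its 5 down). If R1C2 = 2: that forces R1C4 = 4, after which R2C2 would have to be in {1,2,4,5} for the 18 across but in {3} for the 5 down — contradiction. So R1C2 = 4.
R1C4 = 14 − 12 = 2 completes the 14 across.

7, 4, 1, 2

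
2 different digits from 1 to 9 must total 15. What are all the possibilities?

{6,9}; {7,8}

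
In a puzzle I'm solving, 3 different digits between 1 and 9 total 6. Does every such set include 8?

No

The only way to make 6 from 3 distinct digits is {1,2,3}, which does not contain 8.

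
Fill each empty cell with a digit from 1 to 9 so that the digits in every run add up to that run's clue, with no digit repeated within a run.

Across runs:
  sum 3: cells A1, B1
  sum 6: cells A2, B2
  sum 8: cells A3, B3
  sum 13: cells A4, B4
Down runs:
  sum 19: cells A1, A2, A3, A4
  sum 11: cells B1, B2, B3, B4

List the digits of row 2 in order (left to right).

4 2

3 in 2 cells must be {1,2}; 11 in 4 cells must be {1,2,3,5}.
Only 5 fits B4 under both its across sum 13 and down sum 11.
A4 = 13 − 5 = 8 completes the 13 across.
Nothing is forced directly, so branch on A1, whose candidates are 1 or 2. If A1 = 1: that forces B1 = 2, A2 = 4, after which B2 would have to be in {2} for the 6 across but in {1,3} for the 11 down — contradiction. So A1 = 2.
B1 = 3 − 2 = 1 completes the 3 across.
B2 = 2: the only remaining digit allowed by both the 6 across and the 11 down.
B3 = 11 − 8 = 3 completes the 11 down.
A2 = 6 − 2 = 4 completes the 6 across.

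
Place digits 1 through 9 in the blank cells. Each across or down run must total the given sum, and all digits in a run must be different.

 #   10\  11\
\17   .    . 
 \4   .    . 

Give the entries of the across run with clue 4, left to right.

1 3

17 in 2 cells must be {8,9}; 4 in 2 cells must be {1,3}.
The 4 across and the 11 down share only 3, so R2C2 = 3.
R1C2 = 11 − 3 = 8 completes the 11 down.
R2C1 = 4 − 3 = 1 completes the 4 across.
R1C1 = 17 − 8 = 9 completes the 17 across.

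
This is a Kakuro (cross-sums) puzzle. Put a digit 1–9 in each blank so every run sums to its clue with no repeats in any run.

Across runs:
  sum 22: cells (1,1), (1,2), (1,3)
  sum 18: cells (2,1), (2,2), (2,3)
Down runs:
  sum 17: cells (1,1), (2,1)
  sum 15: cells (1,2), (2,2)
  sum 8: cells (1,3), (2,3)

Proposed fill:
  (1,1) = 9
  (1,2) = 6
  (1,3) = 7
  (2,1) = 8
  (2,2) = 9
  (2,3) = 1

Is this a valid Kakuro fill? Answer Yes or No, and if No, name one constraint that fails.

Yes

Across: 9+6+7=22; 8+9+1=18. Down: 9+8=17; 6+9=15; 7+1=8. No digit repeats within any run.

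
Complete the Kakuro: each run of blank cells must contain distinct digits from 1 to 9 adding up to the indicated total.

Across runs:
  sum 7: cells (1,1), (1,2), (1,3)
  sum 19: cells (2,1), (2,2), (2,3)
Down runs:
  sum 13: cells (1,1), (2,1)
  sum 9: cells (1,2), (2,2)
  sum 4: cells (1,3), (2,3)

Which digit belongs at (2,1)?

9

7 in 3 cells must be {1,2,4}; 4 in 2 cells must be {1,3}.
The 7 across and the 13 down share only 4, so (1,1) = 4.
Given what's placed, (1,3) must be 1 to fit the 7 across and 4 down.
(2,1) = 13 − 4 = 9 completes the 13 down.
(2,3) = 4 − 1 = 3 completes the 4 down.
(1,2) = 7 − 5 = 2 completes the 7 across.
(2,2) = 19 − 12 = 7 completes the 19 across.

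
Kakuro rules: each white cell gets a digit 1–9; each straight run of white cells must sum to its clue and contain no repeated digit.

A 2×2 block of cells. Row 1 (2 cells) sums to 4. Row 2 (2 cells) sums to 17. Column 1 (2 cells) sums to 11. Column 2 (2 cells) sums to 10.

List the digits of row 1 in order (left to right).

4 in 2 cells must be {1,3}; 17 in 2 cells must be {8,9}.
The 4 across and the 11 down share only 3, so (1,1) = 3.
(1,2) = 4 − 3 = 1 completes the 4 across.
(2,1) = 11 − 3 = 8 completes the 11 down.
(2,2) = 17 − 8 = 9 completes the 17 across.

3 1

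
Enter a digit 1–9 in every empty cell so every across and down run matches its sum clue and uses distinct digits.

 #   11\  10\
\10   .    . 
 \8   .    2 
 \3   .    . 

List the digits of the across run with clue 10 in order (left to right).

3 7

3 in 2 cells must be {1,2}.
R2C1 = 8 − 2 = 6 completes the 8 across.
R3C2 = 1: the only remaining digit allowed by both the 3 across and the 10 down.
R1C2 = 10 − 3 = 7 completes the 10 down.
R3C1 = 3 − 1 = 2 completes the 3 across.
R1C1 = 10 − 7 = 3 completes the 10 across.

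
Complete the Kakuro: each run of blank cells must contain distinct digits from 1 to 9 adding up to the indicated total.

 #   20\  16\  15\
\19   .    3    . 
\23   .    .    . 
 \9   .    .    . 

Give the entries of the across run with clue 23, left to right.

23 in 3 cells must be {6,8,9}.
No cell is forced outright now. R1C1 can only be 7 or 9 (the digits allowed by both its 19 across and its 20 down). If R1C1 = 7: that forces R1C3 = 9, after which R2C3 would have to be in {6,8,9} for the 23 across but in {1,2,4,5} for the 15 down — contradiction. So R1C1 = 9.
R1C3 = 19 − 12 = 7 completes the 19 across.
Given what's placed, R2C3 must be 6 to fit the 23 across and 15 down.
R3C3 = 15 − 13 = 2 completes the 15 down.
Given what's placed, R2C1 must be 8 to fit the 23 across and 20 down.
R2C2 = 23 − 14 = 9 completes the 23 across.

8 9 6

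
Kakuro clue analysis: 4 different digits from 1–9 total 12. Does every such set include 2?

Yes

Every partition of 12 into 4 distinct digits includes 2: {1,2,3,6}, {1,2,4,5}.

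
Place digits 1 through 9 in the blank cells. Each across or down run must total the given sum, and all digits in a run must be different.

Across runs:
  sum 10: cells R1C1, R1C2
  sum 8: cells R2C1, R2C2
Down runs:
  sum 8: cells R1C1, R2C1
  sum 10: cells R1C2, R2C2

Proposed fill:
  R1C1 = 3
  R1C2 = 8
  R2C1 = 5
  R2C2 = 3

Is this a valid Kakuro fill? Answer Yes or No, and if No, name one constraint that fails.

No — the across run R1C1–R1C2 sums to 11, not 10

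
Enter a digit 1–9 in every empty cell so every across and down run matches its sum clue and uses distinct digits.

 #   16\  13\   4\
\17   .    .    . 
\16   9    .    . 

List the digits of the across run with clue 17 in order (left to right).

7, 9, 1

16 in 2 cells must be {7,9}; 4 in 2 cells must be {1,3}.
R1C1 = 16 − 9 = 7 completes the 16 down.
Given what's placed, R1C3 must be 1 to fit the 17 across and 4 down.
R2C3 = 4 − 1 = 3 completes the 4 down.
R1C2 = 17 − 8 = 9 completes the 17 across.
R2C2 = 16 − 12 = 4 completes the 16 across.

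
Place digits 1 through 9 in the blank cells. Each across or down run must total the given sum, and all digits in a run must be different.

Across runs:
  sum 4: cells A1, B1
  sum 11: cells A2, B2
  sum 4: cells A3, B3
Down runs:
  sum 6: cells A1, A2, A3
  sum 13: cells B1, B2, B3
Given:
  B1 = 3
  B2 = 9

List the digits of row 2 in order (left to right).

4 in 2 cells must be {1,3}; 6 in 3 cells must be {1,2,3}.
A1 = 4 − 3 = 1 completes the 4 across.
A2 = 11 − 9 = 2 completes the 11 across.
A3 = 6 − 3 = 3 completes the 6 down.
B3 = 4 − 3 = 1 completes the 4 across.

2, 9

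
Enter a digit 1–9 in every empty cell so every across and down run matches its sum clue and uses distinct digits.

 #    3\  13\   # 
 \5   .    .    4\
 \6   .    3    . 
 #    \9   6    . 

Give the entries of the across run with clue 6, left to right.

2, 3, 1

6 in 3 cells must be {1,2,3}; 3 in 2 cells must be {1,2}; 4 in 2 cells must be {1,3}.
R1C2 = 13 − 9 = 4 completes the 13 down.
R2C3 = 1: the only remaining digit allowed by both the 6 across and the 4 down.
R3C3 = 9 − 6 = 3 completes the 9 across.
R1C1 = 5 − 4 = 1 completes the 5 across.
R2C1 = 6 − 4 = 2 completes the 6 across.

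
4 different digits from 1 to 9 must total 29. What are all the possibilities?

4 distinct digits from 1–9 sum between 10 and 30.
Only one set works: {5,7,8,9}.

{5,7,8,9}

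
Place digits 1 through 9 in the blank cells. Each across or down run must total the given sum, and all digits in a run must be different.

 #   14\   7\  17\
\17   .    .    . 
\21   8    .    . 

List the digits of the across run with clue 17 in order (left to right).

17 in 2 cells must be {8,9}.
R1C1 = 14 − 8 = 6 completes the 14 down.
Given what's placed, R2C3 must be 9 to fit the 21 across and 17 down.
R1C3 = 17 − 9 = 8 completes the 17 down.
R2C2 = 21 − 17 = 4 completes the 21 across.
R1C2 = 17 − 14 = 3 completes the 17 across.

6, 3, 8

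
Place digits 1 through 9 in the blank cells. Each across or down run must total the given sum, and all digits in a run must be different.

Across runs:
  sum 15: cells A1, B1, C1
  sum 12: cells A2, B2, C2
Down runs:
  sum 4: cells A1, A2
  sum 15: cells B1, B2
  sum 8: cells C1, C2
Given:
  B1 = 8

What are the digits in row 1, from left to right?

4 in 2 cells must be {1,3}.
B2 = 15 − 8 = 7 completes the 15 down.
No cell is forced outright now. A1 can only be 1 or 3 (the digits allowed by both its 15 across and its 4 down). If A1 = 3: then C1 would have to be in {4} for the 15 across but in {1,2,3,5,6,7} for the 8 down — contradiction. So A1 = 1.
C1 = 15 − 9 = 6 completes the 15 across.
A2 = 4 − 1 = 3 completes the 4 down.
C2 = 12 − 10 = 2 completes the 12 across.

1 8 6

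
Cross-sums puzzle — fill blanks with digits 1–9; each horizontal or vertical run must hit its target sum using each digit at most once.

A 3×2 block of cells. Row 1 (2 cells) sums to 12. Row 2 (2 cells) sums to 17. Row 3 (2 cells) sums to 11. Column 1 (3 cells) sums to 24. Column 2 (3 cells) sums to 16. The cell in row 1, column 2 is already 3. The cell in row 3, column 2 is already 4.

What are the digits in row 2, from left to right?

8, 9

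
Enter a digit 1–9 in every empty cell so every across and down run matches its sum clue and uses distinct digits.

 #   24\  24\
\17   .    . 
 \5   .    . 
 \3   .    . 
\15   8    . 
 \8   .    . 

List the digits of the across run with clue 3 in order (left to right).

1 2

17 in 2 cells must be {8,9}; 3 in 2 cells must be {1,2}.
Given what's placed, R1C1 must be 9 to fit the 17 across and 24 down.
R1C2 = 17 − 9 = 8 completes the 17 across.
R4C2 = 15 − 8 = 7 completes the 15 across.
Nothing is forced directly, so branch on R3C1, whose candidates are 1 or 2. If R3C1 = 2: that forces R3C2 = 1, R5C1 = 1, after which R5C2 would have to be in {7} for the 8 across but in {2,3,5,6} for the 24 down — contradiction. So R3C1 = 1.
R3C2 = 3 − 1 = 2 completes the 3 across.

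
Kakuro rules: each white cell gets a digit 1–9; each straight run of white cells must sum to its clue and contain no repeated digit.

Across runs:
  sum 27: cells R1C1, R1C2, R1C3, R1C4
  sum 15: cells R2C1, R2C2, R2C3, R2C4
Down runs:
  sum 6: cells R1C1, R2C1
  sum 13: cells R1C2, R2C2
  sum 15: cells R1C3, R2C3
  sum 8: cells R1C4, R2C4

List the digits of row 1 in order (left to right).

5, 9, 7, 6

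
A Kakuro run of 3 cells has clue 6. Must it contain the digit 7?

The only way to make 6 from 3 distinct digits is {1,2,3}, which does not contain 7.

No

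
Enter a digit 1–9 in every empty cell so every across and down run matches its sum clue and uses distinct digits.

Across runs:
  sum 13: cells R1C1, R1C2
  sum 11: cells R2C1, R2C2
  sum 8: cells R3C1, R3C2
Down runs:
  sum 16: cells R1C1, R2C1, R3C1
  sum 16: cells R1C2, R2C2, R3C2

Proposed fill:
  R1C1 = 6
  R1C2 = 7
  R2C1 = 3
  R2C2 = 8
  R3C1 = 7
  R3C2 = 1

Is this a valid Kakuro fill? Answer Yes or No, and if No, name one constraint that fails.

Yes

Across: 6+7=13; 3+8=11; 7+1=8. Down: 6+3+7=16; 7+8+1=16. No digit repeats within any run.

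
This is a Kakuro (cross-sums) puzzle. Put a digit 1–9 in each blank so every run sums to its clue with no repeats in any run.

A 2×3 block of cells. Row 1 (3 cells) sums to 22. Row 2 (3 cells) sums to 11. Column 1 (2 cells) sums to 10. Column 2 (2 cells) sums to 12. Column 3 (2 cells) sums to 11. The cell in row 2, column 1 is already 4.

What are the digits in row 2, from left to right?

(1,1) = 10 − 4 = 6 completes the 10 down.
Given what's placed, (2,2) must be 5 to fit the 11 across and 12 down.
(2,3) = 11 − 9 = 2 completes the 11 across.
(1,2) = 12 − 5 = 7 completes the 12 down.
(1,3) = 22 − 13 = 9 completes the 22 across.

4 5 2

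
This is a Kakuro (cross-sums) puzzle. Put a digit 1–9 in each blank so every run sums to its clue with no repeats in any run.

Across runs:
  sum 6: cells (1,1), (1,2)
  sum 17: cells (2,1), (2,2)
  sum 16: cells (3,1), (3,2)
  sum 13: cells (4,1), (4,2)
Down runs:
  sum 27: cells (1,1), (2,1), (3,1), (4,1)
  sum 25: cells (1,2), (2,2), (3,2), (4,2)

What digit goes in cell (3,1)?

17 in 2 cells must be {8,9}; 16 in 2 cells must be {7,9}.
Nothing is forced directly, so branch on (1,1), whose candidates are 4 or 5. If (1,1) = 4: that forces (1,2) = 2, (3,1) = 9, after which (3,2) would have to be in {7} for the 16 across but in {6,8,9} for the 25 down — contradiction. So (1,1) = 5.
(1,2) = 6 − 5 = 1 completes the 6 across.
Given what's placed, (2,1) must be 9 to fit the 17 across and 27 down.
(2,2) = 17 − 9 = 8 completes the 17 across.
(3,1) = 7: the only remaining digit allowed by both the 16 across and the 27 down.

7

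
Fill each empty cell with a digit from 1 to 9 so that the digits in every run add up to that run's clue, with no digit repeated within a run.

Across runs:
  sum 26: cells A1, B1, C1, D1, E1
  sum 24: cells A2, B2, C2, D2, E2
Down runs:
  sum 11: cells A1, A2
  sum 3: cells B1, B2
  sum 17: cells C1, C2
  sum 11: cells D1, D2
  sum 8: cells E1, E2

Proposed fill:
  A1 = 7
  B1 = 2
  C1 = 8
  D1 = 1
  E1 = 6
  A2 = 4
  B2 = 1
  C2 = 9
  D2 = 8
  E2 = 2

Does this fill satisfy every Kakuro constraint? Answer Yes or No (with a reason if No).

No — the across run A1–E1 sums to 24, not 26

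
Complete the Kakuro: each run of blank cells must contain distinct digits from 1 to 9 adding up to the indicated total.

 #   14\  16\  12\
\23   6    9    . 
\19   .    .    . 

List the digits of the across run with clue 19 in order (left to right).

23 in 3 cells must be {6,8,9}; 16 in 2 cells must be {7,9}.
R1C3 = 23 − 15 = 8 completes the 23 across.
R2C1 = 14 − 6 = 8 completes the 14 down.
R2C2 = 16 − 9 = 7 completes the 16 down.
R2C3 = 19 − 15 = 4 completes the 19 across.

8 7 4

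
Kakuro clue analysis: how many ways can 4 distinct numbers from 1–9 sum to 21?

11

4 distinct digits from 1–9 sum between 10 and 30.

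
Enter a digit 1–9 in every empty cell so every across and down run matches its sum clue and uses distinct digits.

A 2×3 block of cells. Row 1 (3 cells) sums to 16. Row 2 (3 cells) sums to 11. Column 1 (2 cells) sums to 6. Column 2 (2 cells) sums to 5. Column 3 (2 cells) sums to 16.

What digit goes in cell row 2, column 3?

7

16 in 2 cells must be {7,9}.
The 11 across and the 16 down share only 7, so (2,3) = 7.
(1,3) = 16 − 7 = 9 completes the 16 down.
Given what's placed, (2,1) must be 1 to fit the 11 across and 6 down.
(2,2) = 11 − 8 = 3 completes the 11 across.
(1,1) = 6 − 1 = 5 completes the 6 down.
(1,2) = 16 − 14 = 2 completes the 16 across.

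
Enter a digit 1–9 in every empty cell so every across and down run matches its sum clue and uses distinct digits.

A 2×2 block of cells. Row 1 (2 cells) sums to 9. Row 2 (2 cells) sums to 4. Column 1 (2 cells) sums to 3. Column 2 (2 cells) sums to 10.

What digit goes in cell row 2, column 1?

1

4 in 2 cells must be {1,3}; 3 in 2 cells must be {1,2}.
The 4 across and the 3 down share only 1, so (2,1) = 1.
(2,2) = 4 − 1 = 3 completes the 4 across.
(1,1) = 3 − 1 = 2 completes the 3 down.
(1,2) = 9 − 2 = 7 completes the 9 across.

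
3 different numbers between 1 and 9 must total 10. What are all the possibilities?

3 distinct digits from 1–9 sum between 6 and 24.

{1,2,7}; {1,3,6}; {1,4,5}; {2,3,5}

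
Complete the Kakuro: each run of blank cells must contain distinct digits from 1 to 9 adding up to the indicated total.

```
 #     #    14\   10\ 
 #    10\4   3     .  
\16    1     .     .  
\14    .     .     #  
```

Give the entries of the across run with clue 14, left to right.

9 5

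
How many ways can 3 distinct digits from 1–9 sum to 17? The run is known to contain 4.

3 distinct digits from 1–9 sum between 6 and 24.
Keeping only sets containing 4.
Enumerating: {4,5,8}, {4,6,7}.

2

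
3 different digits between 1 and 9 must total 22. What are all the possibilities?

{5,8,9}; {6,7,9}

3 distinct digits from 1–9 sum between 6 and 24.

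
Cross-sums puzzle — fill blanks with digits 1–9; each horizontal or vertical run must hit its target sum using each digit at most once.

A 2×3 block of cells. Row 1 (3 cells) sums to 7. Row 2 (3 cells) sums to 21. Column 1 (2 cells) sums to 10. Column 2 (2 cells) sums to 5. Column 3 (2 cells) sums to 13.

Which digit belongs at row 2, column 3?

9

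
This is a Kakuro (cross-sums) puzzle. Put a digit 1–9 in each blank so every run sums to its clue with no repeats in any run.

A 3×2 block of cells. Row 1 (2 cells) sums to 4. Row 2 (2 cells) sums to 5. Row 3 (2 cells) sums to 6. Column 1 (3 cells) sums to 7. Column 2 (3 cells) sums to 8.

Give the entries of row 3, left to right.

2, 4

4 in 2 cells must be {1,3}; 7 in 3 cells must be {1,2,4}.
The 4 across and the 7 down share only 1, so (1,1) = 1.
(1,2) = 4 − 1 = 3 completes the 4 across.
Nothing is forced directly, so branch on (2,1), whose candidates are 2 or 4. If (2,1) = 2: then (2,2) would have to be in {3} for the 5 across but in {1,4} for the 8 down — contradiction. So (2,1) = 4.
(2,2) = 5 − 4 = 1 completes the 5 across.
(3,1) = 7 − 5 = 2 completes the 7 down.
(3,2) = 6 − 2 = 4 completes the 6 across.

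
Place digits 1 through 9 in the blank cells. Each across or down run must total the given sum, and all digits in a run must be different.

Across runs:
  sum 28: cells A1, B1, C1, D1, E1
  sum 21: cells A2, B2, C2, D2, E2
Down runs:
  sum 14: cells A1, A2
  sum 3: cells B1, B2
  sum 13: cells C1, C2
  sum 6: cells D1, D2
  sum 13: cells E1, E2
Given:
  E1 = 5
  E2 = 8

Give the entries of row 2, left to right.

6 1 4 2 8

3 in 2 cells must be {1,2}.
Nothing is forced directly, so branch on B1, whose candidates are 1 or 2. If B1 = 1: then D1 would have to be in {6,7,9} for the 28 across but in {1,2,4,5} for the 6 down — contradiction. So B1 = 2.
D1 = 4: the only remaining digit allowed by both the 28 across and the 6 down.
B2 = 3 − 2 = 1 completes the 3 down.
D2 = 6 − 4 = 2 completes the 6 down.
Given what's placed, A2 must be 6 to fit the 21 across and 14 down.
C2 = 21 − 17 = 4 completes the 21 across.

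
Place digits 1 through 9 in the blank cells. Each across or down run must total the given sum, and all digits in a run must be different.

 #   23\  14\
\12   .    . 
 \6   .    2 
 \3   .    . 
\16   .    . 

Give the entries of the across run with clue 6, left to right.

3 in 2 cells must be {1,2}; 16 in 2 cells must be {7,9}.
R2C1 = 6 − 2 = 4 completes the 6 across.
Given what's placed, R3C1 must be 2 to fit the 3 across and 23 down.
R3C2 = 3 − 2 = 1 completes the 3 across.
Given what's placed, R4C1 must be 9 to fit the 16 across and 23 down.
R4C2 = 16 − 9 = 7 completes the 16 across.
R1C1 = 23 − 15 = 8 completes the 23 down.
R1C2 = 12 − 8 = 4 completes the 12 across.

4, 2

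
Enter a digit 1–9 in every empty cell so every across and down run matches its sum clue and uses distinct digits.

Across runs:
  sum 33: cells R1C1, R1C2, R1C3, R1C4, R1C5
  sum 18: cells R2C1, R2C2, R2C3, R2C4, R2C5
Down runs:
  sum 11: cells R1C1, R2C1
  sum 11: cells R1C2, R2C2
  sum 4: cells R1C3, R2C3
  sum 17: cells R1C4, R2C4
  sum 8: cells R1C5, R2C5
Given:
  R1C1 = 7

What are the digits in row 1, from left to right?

7, 8, 3, 9, 6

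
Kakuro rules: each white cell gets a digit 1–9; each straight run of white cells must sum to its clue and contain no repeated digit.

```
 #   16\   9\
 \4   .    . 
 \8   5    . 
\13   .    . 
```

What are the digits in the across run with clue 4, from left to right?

3 1

4 in 2 cells must be {1,3}.
Given what's placed, R1C1 must be 3 to fit the 4 across and 16 down.
R1C2 = 4 − 3 = 1 completes the 4 across.
R2C2 = 8 − 5 = 3 completes the 8 across.
R3C1 = 16 − 8 = 8 completes the 16 down.
R3C2 = 13 − 8 = 5 completes the 13 across.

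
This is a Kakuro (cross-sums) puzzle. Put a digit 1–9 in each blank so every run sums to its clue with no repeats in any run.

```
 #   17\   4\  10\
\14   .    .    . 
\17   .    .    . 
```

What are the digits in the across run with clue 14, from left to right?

9, 1, 4

17 in 2 cells must be {8,9}; 4 in 2 cells must be {1,3}.
Nothing is forced directly, so branch on R1C1, whose candidates are 8 or 9. If R1C1 = 8: that forces R1C2 = 1, after which R1C3 would have to be in {5} for the 14 across but in {1,2,3,4,6,7,8,9} for the 10 down — contradiction. So R1C1 = 9.
R2C1 = 17 − 9 = 8 completes the 17 down.
Given what's placed, R2C2 must be 3 to fit the 17 across and 4 down.
R2C3 = 17 − 11 = 6 completes the 17 across.
R1C2 = 4 − 3 = 1 completes the 4 down.
R1C3 = 14 − 10 = 4 completes the 14 across.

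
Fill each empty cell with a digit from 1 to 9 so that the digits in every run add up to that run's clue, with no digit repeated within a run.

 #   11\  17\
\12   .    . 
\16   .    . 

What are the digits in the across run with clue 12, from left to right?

4 8

16 in 2 cells must be {7,9}; 17 in 2 cells must be {8,9}.
The 16 across and the 17 down share only 9, so R2C2 = 9.
R1C2 = 17 − 9 = 8 completes the 17 down.
R2C1 = 16 − 9 = 7 completes the 16 across.
R1C1 = 12 − 8 = 4 completes the 12 across.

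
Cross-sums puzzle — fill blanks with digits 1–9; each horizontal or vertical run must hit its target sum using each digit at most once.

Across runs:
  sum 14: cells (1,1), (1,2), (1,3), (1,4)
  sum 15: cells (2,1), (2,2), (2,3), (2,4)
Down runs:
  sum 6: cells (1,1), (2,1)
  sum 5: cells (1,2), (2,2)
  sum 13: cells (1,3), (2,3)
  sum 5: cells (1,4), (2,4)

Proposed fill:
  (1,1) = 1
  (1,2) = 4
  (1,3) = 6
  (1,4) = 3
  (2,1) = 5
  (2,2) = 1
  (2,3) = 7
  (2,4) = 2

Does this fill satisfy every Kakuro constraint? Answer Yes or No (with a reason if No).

Across: 1+4+6+3=14; 5+1+7+2=15. Down: 1+5=6; 4+1=5; 6+7=13; 3+2=5. No digit repeats within any run.

Yes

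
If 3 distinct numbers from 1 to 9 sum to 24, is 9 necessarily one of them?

The only way to make 24 from 3 distinct digits is {7,8,9}, which contains 9.

Yes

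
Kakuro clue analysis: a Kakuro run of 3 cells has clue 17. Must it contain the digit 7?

No

Counterexample: {2,6,9} sums to 17 without using 7.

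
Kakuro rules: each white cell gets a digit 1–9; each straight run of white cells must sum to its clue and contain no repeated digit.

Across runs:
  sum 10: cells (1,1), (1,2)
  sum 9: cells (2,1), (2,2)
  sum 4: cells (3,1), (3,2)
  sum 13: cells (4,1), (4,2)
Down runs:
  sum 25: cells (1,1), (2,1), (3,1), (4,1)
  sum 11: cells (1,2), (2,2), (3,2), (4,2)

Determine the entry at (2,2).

4 in 2 cells must be {1,3}; 11 in 4 cells must be {1,2,3,5}.
Only 5 fits (4,2) under both its across sum 13 and down sum 11.
(4,1) = 13 − 5 = 8 completes the 13 across.
Nothing is forced directly, so branch on (3,2), whose candidates are 1 or 3. If (3,2) = 1: that forces (3,1) = 3, (1,1) = 9, after which (1,2) would have to be in {1} for the 10 across but in {2,3} for the 11 down — contradiction. So (3,2) = 3.
(3,1) = 4 − 3 = 1 completes the 4 across.
(2,1) = 7: the only remaining digit allowed by both the 9 across and the 25 down.
(2,2) = 9 − 7 = 2 completes the 9 across.

2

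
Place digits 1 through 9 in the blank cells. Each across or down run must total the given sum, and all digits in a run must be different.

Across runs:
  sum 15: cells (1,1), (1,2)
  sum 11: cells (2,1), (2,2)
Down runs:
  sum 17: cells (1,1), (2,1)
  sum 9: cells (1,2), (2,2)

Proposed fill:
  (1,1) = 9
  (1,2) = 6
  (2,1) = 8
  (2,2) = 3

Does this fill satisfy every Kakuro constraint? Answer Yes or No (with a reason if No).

Across: 9+6=15; 8+3=11. Down: 9+8=17; 6+3=9. No digit repeats within any run.

Yes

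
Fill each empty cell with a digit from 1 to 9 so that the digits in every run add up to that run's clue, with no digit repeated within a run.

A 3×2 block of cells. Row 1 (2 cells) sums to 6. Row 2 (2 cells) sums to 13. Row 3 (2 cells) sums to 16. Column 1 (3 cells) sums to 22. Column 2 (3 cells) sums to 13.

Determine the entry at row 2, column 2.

5

16 in 2 cells must be {7,9}.
The 6 across and the 22 down share only 5, so (1,1) = 5.
(1,2) = 6 − 5 = 1 completes the 6 across.
Given what's placed, (3,1) must be 9 to fit the 16 across and 22 down.
(3,2) = 16 − 9 = 7 completes the 16 across.
(2,1) = 22 − 14 = 8 completes the 22 down.
(2,2) = 13 − 8 = 5 completes the 13 across.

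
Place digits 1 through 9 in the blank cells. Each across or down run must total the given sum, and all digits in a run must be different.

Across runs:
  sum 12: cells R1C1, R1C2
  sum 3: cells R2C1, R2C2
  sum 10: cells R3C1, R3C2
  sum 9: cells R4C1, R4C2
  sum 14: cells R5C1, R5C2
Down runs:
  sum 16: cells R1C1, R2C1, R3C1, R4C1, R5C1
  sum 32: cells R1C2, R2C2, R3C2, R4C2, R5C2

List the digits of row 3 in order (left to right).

4 6

3 in 2 cells must be {1,2}; 16 in 5 cells must be {1,2,3,4,6}.
Only 2 fits R2C2 under both its across sum 3 and down sum 32.
The 14 across and the 16 down share only 6, so R5C1 = 6.
R5C2 = 14 − 6 = 8 completes the 14 across.
R2C1 = 3 − 2 = 1 completes the 3 across.
No cell is forced outright now. R1C1 can only be 3 or 4 (the digits allowed by both its 12 across and its 16 down). If R1C1 = 4: then R1C2 would have to be in {8} for the 12 across but in {6,7,9} for the 32 down — contradiction. So R1C1 = 3.
R1C2 = 12 − 3 = 9 completes the 12 across.
Nothing is forced directly, so branch on R3C1, whose candidates are 2 or 4. If R3C1 = 2: then R3C2 would have to be in {8} for the 10 across but in {6,7} for the 32 down — contradiction. So R3C1 = 4.
R3C2 = 10 − 4 = 6 completes the 10 across.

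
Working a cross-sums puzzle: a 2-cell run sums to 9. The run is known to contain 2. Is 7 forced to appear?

Yes

The only way to make 9 from 2 distinct digits under that restriction is {2,7}, which contains 7.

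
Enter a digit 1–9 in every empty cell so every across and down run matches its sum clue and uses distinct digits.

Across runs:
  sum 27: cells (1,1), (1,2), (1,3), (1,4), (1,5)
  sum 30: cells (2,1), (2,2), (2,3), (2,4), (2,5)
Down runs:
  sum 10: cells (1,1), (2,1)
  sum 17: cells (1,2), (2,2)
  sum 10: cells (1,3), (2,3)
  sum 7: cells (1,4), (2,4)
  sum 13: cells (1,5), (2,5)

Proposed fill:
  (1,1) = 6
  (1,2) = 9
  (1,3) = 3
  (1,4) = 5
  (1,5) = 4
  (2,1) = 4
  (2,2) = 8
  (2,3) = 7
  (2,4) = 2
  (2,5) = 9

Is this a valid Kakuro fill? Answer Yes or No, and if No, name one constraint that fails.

Across: 6+9+3+5+4=27; 4+8+7+2+9=30. Down: 6+4=10; 9+8=17; 3+7=10; 5+2=7; 4+9=13. No digit repeats within any run.

Yes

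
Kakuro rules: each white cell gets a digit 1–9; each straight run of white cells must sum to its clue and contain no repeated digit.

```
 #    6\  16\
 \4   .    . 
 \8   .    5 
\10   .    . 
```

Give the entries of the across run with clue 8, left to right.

4 in 2 cells must be {1,3}; 6 in 3 cells must be {1,2,3}.
Given what's placed, R1C2 must be 3 to fit the 4 across and 16 down.
R2C1 = 8 − 5 = 3 completes the 8 across.
R3C2 = 16 − 8 = 8 completes the 16 down.
R1C1 = 4 − 3 = 1 completes the 4 across.
R3C1 = 10 − 8 = 2 completes the 10 across.

3, 5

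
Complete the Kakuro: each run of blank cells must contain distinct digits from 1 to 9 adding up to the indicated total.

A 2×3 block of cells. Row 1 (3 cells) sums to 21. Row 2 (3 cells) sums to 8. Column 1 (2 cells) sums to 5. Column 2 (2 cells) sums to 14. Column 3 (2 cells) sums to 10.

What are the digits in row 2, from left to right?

1, 5, 2

The 21 across and the 5 down share only 4, so (1,1) = 4.
(2,1) = 5 − 4 = 1 completes the 5 down.
Given what's placed, (2,2) must be 5 to fit the 8 across and 14 down.
(2,3) = 8 − 6 = 2 completes the 8 across.
(1,2) = 14 − 5 = 9 completes the 14 down.
(1,3) = 21 − 13 = 8 completes the 21 across.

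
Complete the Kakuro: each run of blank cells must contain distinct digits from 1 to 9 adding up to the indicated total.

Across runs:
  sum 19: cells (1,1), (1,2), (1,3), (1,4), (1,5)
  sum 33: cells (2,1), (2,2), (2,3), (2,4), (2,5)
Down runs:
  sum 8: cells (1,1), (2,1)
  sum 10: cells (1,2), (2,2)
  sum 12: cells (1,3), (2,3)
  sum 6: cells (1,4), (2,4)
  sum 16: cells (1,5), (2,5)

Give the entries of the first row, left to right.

3 1 4 2 9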